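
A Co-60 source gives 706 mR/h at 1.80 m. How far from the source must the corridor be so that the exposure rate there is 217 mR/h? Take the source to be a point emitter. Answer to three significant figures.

By the inverse-square law, d₂ = d₁·√(I₁/I₂).
I₁/I₂ = 706/217 = 3.253, so d₂ = 1.80 × √3.253 = 3.246 m.

3.25 m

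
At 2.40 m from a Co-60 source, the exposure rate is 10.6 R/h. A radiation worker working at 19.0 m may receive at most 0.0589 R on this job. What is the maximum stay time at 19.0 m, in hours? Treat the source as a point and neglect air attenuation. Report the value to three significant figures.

0.348 h

Applying the 1/r² law, rate at 19.0 m:
10.6 × (2.40/19.0)² = 10.6 × 0.01596 = 0.1692 R/h.
Stay time = 0.0589 R ÷ 0.1692 R/h = 0.3481 h.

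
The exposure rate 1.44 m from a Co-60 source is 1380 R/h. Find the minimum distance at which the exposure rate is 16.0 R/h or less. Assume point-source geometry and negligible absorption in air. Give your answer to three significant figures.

By the inverse-square law, d₂ = d₁·√(I₁/I₂).
I₁/I₂ = 1380/16.0 = 86.25, so d₂ = 1.44 × √86.25 = 13.37 m.

13.4 m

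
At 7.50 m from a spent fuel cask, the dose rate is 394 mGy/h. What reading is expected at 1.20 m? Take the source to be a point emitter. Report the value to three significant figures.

15400 mGy/h

Applying the 1/r² law, the rate at 1.20 m is
(7.50/1.20)² = 39.06, so 394 × 39.06 = 15390 mGy/h.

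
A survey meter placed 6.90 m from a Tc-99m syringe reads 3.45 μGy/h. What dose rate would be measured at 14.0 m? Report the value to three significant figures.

0.838 μGy/h

Applying the 1/r² law, scaling from 6.90 m to 14.0 m:
3.45 × (6.90/14.0)² = 3.45 × 0.2429 = 0.8380 μGy/h.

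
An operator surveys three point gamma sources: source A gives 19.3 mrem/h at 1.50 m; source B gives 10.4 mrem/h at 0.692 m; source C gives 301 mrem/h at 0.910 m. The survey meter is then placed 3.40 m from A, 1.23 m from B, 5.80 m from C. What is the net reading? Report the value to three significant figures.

14.5 mrem/h

By superposition, sum each source's inverse-square contribution:
A: 19.3 × (1.50/3.40)² = 3.756 mrem/h
B: 10.4 × (0.692/1.23)² = 3.292 mrem/h
C: 301 × (0.910/5.80)² = 7.410 mrem/h
Total = 3.756 + 3.292 + 7.410 = 14.46 mrem/h.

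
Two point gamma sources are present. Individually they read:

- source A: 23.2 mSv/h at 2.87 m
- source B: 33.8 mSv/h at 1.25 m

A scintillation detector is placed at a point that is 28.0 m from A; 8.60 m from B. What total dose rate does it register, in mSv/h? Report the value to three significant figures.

0.958 mSv/h

Each source contributes Iᵢ·(dᵢ/rᵢ)²; contributions add.
A: 23.2 × (2.87/28.0)² = 0.2437 mSv/h
B: 33.8 × (1.25/8.60)² = 0.7141 mSv/h
Total = 0.2437 + 0.7141 = 0.9578 mSv/h.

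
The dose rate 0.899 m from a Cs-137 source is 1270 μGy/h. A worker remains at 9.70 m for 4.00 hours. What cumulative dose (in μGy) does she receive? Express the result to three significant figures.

43.6 μGy

Since intensity falls as 1/r², rate at 9.70 m:
(0.899/9.70)² = 0.008590, so 1270 × 0.008590 = 10.91 μGy/h.
Dose = rate × time = 10.91 μGy/h × 4.000 h = 43.64 μGy.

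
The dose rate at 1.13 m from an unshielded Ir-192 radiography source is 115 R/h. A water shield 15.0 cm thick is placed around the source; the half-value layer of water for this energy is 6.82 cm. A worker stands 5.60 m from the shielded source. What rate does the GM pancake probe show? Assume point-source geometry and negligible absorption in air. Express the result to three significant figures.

1.02 R/h

Distance alone: (1.13/5.60)² = 0.04072, so 115 × 0.04072 = 4.683 R/h.
Shield: 15.0/6.82 = 2.199 half-value layers → attenuation 2^(−2.199) = 0.2178.
Combined: 4.683 × 0.2178 = 1.020 R/h.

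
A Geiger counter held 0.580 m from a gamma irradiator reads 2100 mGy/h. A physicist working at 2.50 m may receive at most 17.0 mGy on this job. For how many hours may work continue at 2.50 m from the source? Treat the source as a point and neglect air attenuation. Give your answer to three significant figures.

0.150 h

Intensity scales as (d₁/d₂)², so rate at 2.50 m:
(0.580/2.50)² = 0.05382, so 2100 × 0.05382 = 113.0 mGy/h.
Stay time = 17.0 mGy ÷ 113.0 mGy/h = 0.1504 h.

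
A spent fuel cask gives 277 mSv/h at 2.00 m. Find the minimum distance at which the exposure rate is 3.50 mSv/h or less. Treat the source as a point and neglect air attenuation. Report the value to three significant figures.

17.8 m

Since intensity falls as 1/r², d₂ = d₁·√(I₁/I₂).
I₁/I₂ = 277/3.50 = 79.14, so d₂ = 2.00 × √79.14 = 17.79 m.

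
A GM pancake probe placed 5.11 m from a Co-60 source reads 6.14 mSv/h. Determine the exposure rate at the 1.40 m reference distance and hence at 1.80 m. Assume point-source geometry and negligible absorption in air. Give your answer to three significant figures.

By the inverse-square law,
At 1.40 m: (5.11/1.40)² = 13.32, so 6.14 × 13.32 = 81.78 mSv/h
At 1.80 m: 81.78 × (1.40/1.80)² = 81.78 × 0.6049 = 49.47 mSv/h.

81.8 mSv/h; 49.5 mSv/h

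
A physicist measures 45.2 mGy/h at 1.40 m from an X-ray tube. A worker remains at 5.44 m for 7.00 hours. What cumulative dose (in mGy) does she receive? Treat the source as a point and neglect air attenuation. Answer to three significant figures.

21.0 mGy

By the inverse-square law, rate at 5.44 m:
(1.40/5.44)² = 0.06623, so 45.2 × 0.06623 = 2.994 mGy/h.
Dose = rate × time = 2.994 mGy/h × 7.000 h = 20.96 mGy.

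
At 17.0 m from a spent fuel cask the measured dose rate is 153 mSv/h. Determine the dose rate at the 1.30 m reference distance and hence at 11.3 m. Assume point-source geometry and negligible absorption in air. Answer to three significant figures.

26200 mSv/h; 346 mSv/h

Intensity scales as (d₁/d₂)², so
At 1.30 m: (17.0/1.30)² = 171.0, so 153 × 171.0 = 26160 mSv/h
At 11.3 m: (1.30/11.3)² = 0.01324, so 26160 × 0.01324 = 346.4 mSv/h.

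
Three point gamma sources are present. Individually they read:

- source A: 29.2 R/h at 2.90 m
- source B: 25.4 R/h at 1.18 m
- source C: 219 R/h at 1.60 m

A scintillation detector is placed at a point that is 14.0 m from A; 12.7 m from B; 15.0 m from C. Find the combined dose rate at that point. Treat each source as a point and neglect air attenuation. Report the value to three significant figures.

3.96 R/h

By superposition, sum each source's inverse-square contribution:
A: 29.2 × (2.90/14.0)² = 1.253 R/h
B: 25.4 × (1.18/12.7)² = 0.2193 R/h
C: 219 × (1.60/15.0)² = 2.492 R/h
Total = 1.253 + 0.2193 + 2.492 = 3.964 R/h.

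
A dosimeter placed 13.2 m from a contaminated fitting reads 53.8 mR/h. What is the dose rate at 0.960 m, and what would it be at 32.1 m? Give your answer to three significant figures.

10200 mR/h; 9.10 mR/h

Since intensity falls as 1/r²,
At 0.960 m: (13.2/0.960)² = 189.1, so 53.8 × 189.1 = 10170 mR/h
At 32.1 m: 10170 × (0.960/32.1)² = 10170 × 0.0008944 = 9.096 mR/h.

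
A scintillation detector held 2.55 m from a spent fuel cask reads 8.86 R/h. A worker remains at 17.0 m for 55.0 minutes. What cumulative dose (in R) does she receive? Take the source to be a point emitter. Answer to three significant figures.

Intensity scales as (d₁/d₂)², so rate at 17.0 m:
(2.55/17.0)² = 0.02250, so 8.86 × 0.02250 = 0.1993 R/h.
Dose = rate × time = 0.1993 R/h × 0.9167 h = 0.1827 R.

0.183 R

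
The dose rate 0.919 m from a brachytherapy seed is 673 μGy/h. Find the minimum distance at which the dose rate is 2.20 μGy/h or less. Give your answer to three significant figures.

Applying the 1/r² law, d₂ = d₁·√(I₁/I₂).
I₁/I₂ = 673/2.20 = 305.9, so d₂ = 0.919 × √305.9 = 16.07 m.

16.1 m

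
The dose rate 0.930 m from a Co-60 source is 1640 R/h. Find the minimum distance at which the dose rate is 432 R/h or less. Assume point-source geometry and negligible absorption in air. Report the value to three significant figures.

Intensity scales as (d₁/d₂)², so d₂ = d₁·√(I₁/I₂).
I₁/I₂ = 1640/432 = 3.796, so d₂ = 0.930 × √3.796 = 1.812 m.

1.81 m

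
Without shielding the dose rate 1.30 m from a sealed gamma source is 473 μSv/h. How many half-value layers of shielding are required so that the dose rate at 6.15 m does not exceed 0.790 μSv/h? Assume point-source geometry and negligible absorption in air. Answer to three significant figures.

4.74 half-value layers

At 6.15 m, distance alone gives 473 × (1.30/6.15)² = 473 × 0.04468 = 21.13 μSv/h.
Further attenuation needed: 21.13/0.790 = 26.75.
n = log₂(26.75) = 4.741 half-value layers.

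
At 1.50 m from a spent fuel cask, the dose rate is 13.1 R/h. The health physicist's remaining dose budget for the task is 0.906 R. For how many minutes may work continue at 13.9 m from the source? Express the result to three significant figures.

By the inverse-square law, rate at 13.9 m:
13.1 × (1.50/13.9)² = 13.1 × 0.01165 = 0.1526 R/h.
Stay time = 0.906 R ÷ 0.1526 R/h = 5.937 h = 356.2 min.

356 min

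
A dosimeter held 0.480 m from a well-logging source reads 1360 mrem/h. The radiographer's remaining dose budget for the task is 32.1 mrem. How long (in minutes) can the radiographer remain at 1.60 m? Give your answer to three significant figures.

By the inverse-square law, rate at 1.60 m:
1360 × (0.480/1.60)² = 1360 × 0.09000 = 122.4 mrem/h.
Stay time = 32.1 mrem ÷ 122.4 mrem/h = 0.2623 h = 15.74 min.

15.7 min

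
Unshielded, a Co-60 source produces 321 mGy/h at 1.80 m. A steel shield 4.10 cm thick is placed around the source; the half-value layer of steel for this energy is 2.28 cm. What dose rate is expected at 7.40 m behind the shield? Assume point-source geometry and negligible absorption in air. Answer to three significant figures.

5.46 mGy/h

Distance alone: (1.80/7.40)² = 0.05917, so 321 × 0.05917 = 18.99 mGy/h.
Shield: 4.10/2.28 = 1.798 half-value layers → attenuation 2^(−1.798) = 0.2876.
Combined: 18.99 × 0.2876 = 5.462 mGy/h.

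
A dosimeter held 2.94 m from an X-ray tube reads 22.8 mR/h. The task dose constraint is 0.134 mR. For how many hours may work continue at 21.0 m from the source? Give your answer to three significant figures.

0.300 h

Since intensity falls as 1/r², rate at 21.0 m:
(2.94/21.0)² = 0.01960, so 22.8 × 0.01960 = 0.4469 mR/h.
Stay time = 0.134 mR ÷ 0.4469 mR/h = 0.2998 h.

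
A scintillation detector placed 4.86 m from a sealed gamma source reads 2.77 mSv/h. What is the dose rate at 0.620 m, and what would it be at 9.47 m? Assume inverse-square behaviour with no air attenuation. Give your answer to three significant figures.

Using I₁d₁² = I₂d₂²,
At 0.620 m: (4.86/0.620)² = 61.45, so 2.77 × 61.45 = 170.2 mSv/h
At 9.47 m: 170.2 × (0.620/9.47)² = 170.2 × 0.004286 = 0.7295 mSv/h.

170 mSv/h; 0.730 mSv/h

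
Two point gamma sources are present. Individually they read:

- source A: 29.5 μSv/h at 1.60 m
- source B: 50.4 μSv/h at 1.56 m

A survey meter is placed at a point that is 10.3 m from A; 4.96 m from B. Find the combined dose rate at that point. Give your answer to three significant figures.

5.70 μSv/h

By superposition, sum each source's inverse-square contribution:
A: 29.5 × (1.60/10.3)² = 0.7118 μSv/h
B: 50.4 × (1.56/4.96)² = 4.986 μSv/h
Total = 0.7118 + 4.986 = 5.698 μSv/h.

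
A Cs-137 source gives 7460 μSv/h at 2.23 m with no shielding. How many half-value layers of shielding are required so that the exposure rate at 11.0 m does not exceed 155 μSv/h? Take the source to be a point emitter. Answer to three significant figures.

At 11.0 m, distance alone gives 7460 × (2.23/11.0)² = 7460 × 0.04110 = 306.6 μSv/h.
Further attenuation needed: 306.6/155 = 1.978.
n = log₂(1.978) = 0.9840 half-value layers.

0.984 half-value layers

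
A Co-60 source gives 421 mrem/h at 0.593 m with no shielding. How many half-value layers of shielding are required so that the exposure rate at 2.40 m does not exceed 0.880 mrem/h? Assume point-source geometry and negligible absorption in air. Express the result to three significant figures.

4.87 half-value layers

At 2.40 m, distance alone gives (0.593/2.40)² = 0.06105, so 421 × 0.06105 = 25.70 mrem/h.
Further attenuation needed: 25.70/0.880 = 29.20.
n = log₂(29.20) = 4.868 half-value layers.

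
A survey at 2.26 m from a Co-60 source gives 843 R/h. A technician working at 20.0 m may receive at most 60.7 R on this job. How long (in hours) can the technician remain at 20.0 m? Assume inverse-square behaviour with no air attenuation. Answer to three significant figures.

Applying the 1/r² law, rate at 20.0 m:
(2.26/20.0)² = 0.01277, so 843 × 0.01277 = 10.77 R/h.
Stay time = 60.7 R ÷ 10.77 R/h = 5.636 h.

5.64 h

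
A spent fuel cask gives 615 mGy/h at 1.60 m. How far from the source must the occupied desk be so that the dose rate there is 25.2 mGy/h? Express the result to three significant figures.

7.90 m

Since intensity falls as 1/r², d₂ = d₁·√(I₁/I₂).
I₁/I₂ = 615/25.2 = 24.40, so d₂ = 1.60 × √24.40 = 7.903 m.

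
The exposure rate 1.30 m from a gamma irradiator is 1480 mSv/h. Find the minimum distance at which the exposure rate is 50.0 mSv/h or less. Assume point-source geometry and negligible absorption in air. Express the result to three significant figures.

7.07 m

Intensity scales as (d₁/d₂)², so d₂ = d₁·√(I₁/I₂).
I₁/I₂ = 1480/50.0 = 29.60, so d₂ = 1.30 × √29.60 = 7.073 m.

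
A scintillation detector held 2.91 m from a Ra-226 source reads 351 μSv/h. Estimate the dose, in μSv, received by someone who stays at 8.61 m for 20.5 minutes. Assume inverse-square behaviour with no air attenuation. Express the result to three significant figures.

Applying the 1/r² law, rate at 8.61 m:
(2.91/8.61)² = 0.1142, so 351 × 0.1142 = 40.08 μSv/h.
Dose = rate × time = 40.08 μSv/h × 0.3417 h = 13.70 μSv.

13.7 μSv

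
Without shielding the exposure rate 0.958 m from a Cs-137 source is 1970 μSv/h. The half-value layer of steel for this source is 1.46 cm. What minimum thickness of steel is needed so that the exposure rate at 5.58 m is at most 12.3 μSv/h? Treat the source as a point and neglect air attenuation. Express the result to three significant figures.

3.27 cm

At 5.58 m, distance alone gives 1970 × (0.958/5.58)² = 1970 × 0.02948 = 58.08 μSv/h.
Further attenuation needed: 58.08/12.3 = 4.722.
n = log₂(4.722) = 2.239 half-value layers.
Thickness = 2.239 × 1.46 cm = 3.269 cm.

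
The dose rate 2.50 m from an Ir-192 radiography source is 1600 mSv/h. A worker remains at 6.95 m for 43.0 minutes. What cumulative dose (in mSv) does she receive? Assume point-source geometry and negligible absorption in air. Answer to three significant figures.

By the inverse-square law, rate at 6.95 m:
1600 × (2.50/6.95)² = 1600 × 0.1294 = 207.0 mSv/h.
Dose = rate × time = 207.0 mSv/h × 0.7167 h = 148.4 mSv.

148 mSv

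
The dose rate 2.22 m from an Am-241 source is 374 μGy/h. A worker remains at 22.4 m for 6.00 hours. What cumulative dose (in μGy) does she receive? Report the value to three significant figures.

By the inverse-square law, rate at 22.4 m:
374 × (2.22/22.4)² = 374 × 0.009822 = 3.673 μGy/h.
Dose = rate × time = 3.673 μGy/h × 6.000 h = 22.04 μGy.

22.0 μGy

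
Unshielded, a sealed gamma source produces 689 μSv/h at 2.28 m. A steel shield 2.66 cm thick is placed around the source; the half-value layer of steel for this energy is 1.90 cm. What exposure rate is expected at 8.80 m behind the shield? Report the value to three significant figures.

Distance alone: 689 × (2.28/8.80)² = 689 × 0.06713 = 46.25 μSv/h.
Shield: 2.66/1.90 = 1.400 half-value layers → attenuation 2^(−1.400) = 0.3789.
Combined: 46.25 × 0.3789 = 17.52 μSv/h.

17.5 μSv/h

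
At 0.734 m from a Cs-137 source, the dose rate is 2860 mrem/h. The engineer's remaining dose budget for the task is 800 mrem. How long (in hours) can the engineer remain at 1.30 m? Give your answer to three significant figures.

0.877 h

Intensity scales as (d₁/d₂)², so rate at 1.30 m:
(0.734/1.30)² = 0.3188, so 2860 × 0.3188 = 911.8 mrem/h.
Stay time = 800 mrem ÷ 911.8 mrem/h = 0.8774 h.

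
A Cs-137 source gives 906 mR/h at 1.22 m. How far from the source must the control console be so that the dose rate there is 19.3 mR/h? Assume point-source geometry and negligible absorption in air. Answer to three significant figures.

8.36 m

Applying the 1/r² law, d₂ = d₁·√(I₁/I₂).
I₁/I₂ = 906/19.3 = 46.94, so d₂ = 1.22 × √46.94 = 8.359 m.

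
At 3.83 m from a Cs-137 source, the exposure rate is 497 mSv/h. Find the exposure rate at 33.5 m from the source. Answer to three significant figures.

Using I₁d₁² = I₂d₂², the rate at 33.5 m is
497 × (3.83/33.5)² = 497 × 0.01307 = 6.496 mSv/h.

6.50 mSv/h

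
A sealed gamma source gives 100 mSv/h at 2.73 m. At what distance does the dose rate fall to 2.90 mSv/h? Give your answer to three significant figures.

Intensity scales as (d₁/d₂)², so d₂ = d₁·√(I₁/I₂).
I₁/I₂ = 100/2.90 = 34.48, so d₂ = 2.73 × √34.48 = 16.03 m.

16.0 m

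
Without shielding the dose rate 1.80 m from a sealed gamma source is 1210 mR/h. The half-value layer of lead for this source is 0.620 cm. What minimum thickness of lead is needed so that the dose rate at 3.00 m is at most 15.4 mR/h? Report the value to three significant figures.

At 3.00 m, distance alone gives (1.80/3.00)² = 0.3600, so 1210 × 0.3600 = 435.6 mR/h.
Further attenuation needed: 435.6/15.4 = 28.29.
n = log₂(28.29) = 4.822 half-value layers.
Thickness = 4.822 × 0.620 cm = 2.990 cm.

2.99 cm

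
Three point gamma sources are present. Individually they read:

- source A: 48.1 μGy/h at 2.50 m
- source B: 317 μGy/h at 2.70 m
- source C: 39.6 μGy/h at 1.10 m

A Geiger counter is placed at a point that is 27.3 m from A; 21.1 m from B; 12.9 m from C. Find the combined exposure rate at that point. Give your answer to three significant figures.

5.88 μGy/h

Each source contributes Iᵢ·(dᵢ/rᵢ)²; contributions add.
A: 48.1 × (2.50/27.3)² = 0.4034 μGy/h
B: 317 × (2.70/21.1)² = 5.191 μGy/h
C: 39.6 × (1.10/12.9)² = 0.2879 μGy/h
Total = 0.4034 + 5.191 + 0.2879 = 5.882 μGy/h.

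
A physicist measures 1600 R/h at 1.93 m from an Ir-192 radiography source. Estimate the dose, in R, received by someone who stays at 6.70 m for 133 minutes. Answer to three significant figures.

294 R

Intensity scales as (d₁/d₂)², so rate at 6.70 m:
(1.93/6.70)² = 0.08298, so 1600 × 0.08298 = 132.8 R/h.
Dose = rate × time = 132.8 R/h × 2.217 h = 294.4 R.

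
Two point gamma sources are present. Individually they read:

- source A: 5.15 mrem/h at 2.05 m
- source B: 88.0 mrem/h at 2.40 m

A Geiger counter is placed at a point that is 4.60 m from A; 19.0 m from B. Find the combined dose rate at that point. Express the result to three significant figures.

Each source contributes Iᵢ·(dᵢ/rᵢ)²; contributions add.
A: 5.15 × (2.05/4.60)² = 1.023 mrem/h
B: 88.0 × (2.40/19.0)² = 1.404 mrem/h
Total = 1.023 + 1.404 = 2.427 mrem/h.

2.43 mrem/h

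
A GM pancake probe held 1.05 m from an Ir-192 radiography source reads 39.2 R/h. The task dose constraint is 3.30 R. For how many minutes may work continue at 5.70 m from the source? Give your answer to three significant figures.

By the inverse-square law, rate at 5.70 m:
(1.05/5.70)² = 0.03393, so 39.2 × 0.03393 = 1.330 R/h.
Stay time = 3.30 R ÷ 1.330 R/h = 2.481 h = 148.9 min.

149 min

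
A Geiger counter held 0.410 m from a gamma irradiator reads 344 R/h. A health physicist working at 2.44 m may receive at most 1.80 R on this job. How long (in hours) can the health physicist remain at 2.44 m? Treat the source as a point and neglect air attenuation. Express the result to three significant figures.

0.185 h

By the inverse-square law, rate at 2.44 m:
344 × (0.410/2.44)² = 344 × 0.02824 = 9.715 R/h.
Stay time = 1.80 R ÷ 9.715 R/h = 0.1853 h.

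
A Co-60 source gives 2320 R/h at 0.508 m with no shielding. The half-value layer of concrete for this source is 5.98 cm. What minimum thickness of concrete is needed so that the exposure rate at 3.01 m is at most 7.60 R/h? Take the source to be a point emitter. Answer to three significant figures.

18.7 cm

At 3.01 m, distance alone gives 2320 × (0.508/3.01)² = 2320 × 0.02848 = 66.07 R/h.
Further attenuation needed: 66.07/7.60 = 8.693.
n = log₂(8.693) = 3.120 half-value layers.
Thickness = 3.120 × 5.98 cm = 18.66 cm.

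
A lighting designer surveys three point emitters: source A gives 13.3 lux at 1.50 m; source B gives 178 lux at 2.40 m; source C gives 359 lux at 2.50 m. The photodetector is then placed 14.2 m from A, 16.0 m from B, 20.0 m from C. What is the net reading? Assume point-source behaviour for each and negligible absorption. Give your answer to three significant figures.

9.76 lux

Each source contributes Iᵢ·(dᵢ/rᵢ)²; contributions add.
A: 13.3 × (1.50/14.2)² = 0.1484 lux
B: 178 × (2.40/16.0)² = 4.005 lux
C: 359 × (2.50/20.0)² = 5.609 lux
Total = 0.1484 + 4.005 + 5.609 = 9.762 lux.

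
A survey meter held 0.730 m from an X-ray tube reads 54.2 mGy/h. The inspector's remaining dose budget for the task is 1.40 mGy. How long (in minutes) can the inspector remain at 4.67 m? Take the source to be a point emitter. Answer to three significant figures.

Intensity scales as (d₁/d₂)², so rate at 4.67 m:
54.2 × (0.730/4.67)² = 54.2 × 0.02443 = 1.324 mGy/h.
Stay time = 1.40 mGy ÷ 1.324 mGy/h = 1.057 h = 63.42 min.

63.4 min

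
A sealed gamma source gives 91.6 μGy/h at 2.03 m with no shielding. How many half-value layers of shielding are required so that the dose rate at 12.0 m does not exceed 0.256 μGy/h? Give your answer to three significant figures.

At 12.0 m, distance alone gives (2.03/12.0)² = 0.02862, so 91.6 × 0.02862 = 2.622 μGy/h.
Further attenuation needed: 2.622/0.256 = 10.24.
n = log₂(10.24) = 3.356 half-value layers.

3.36 half-value layers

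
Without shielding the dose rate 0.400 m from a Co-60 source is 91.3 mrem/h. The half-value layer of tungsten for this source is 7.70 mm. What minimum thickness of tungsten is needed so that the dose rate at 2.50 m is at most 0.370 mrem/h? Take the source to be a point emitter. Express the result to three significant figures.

20.5 mm

At 2.50 m, distance alone gives 91.3 × (0.400/2.50)² = 91.3 × 0.02560 = 2.337 mrem/h.
Further attenuation needed: 2.337/0.370 = 6.316.
n = log₂(6.316) = 2.659 half-value layers.
Thickness = 2.659 × 7.70 mm = 20.47 mm.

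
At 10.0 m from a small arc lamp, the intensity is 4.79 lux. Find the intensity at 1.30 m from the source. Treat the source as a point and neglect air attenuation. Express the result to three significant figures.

Intensity scales as (d₁/d₂)², so the rate at 1.30 m is
4.79 × (10.0/1.30)² = 4.79 × 59.17 = 283.4 lux.

283 lux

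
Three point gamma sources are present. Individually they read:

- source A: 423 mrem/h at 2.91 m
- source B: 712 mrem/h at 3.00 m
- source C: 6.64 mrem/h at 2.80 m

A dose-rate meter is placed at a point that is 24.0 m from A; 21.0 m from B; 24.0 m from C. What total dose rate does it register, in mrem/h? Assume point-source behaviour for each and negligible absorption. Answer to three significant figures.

20.8 mrem/h

Each source contributes Iᵢ·(dᵢ/rᵢ)²; contributions add.
A: 423 × (2.91/24.0)² = 6.219 mrem/h
B: 712 × (3.00/21.0)² = 14.53 mrem/h
C: 6.64 × (2.80/24.0)² = 0.09038 mrem/h
Total = 6.219 + 14.53 + 0.09038 = 20.84 mrem/h.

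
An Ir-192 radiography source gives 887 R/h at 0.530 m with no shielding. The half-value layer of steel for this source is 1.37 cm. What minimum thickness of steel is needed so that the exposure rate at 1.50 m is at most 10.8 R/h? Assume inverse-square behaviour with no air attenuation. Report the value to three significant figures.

At 1.50 m, distance alone gives (0.530/1.50)² = 0.1248, so 887 × 0.1248 = 110.7 R/h.
Further attenuation needed: 110.7/10.8 = 10.25.
n = log₂(10.25) = 3.358 half-value layers.
Thickness = 3.358 × 1.37 cm = 4.600 cm.

4.60 cm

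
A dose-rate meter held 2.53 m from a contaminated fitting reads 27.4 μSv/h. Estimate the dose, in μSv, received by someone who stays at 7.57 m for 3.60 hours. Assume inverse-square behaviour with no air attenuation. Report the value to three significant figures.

Applying the 1/r² law, rate at 7.57 m:
(2.53/7.57)² = 0.1117, so 27.4 × 0.1117 = 3.061 μSv/h.
Dose = rate × time = 3.061 μSv/h × 3.600 h = 11.02 μSv.

11.0 μSv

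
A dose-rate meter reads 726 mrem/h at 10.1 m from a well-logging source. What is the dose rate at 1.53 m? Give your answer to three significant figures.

Applying the 1/r² law, the rate at 1.53 m is
726 × (10.1/1.53)² = 726 × 43.58 = 31640 mrem/h.

31600 mrem/h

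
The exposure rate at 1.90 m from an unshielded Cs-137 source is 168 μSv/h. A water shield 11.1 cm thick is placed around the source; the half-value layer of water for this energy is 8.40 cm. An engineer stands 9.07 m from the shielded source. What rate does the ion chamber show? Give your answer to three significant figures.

2.95 μSv/h

Distance alone: (1.90/9.07)² = 0.04388, so 168 × 0.04388 = 7.372 μSv/h.
Shield: 11.1/8.40 = 1.321 half-value layers → attenuation 2^(−1.321) = 0.4003.
Combined: 7.372 × 0.4003 = 2.951 μSv/h.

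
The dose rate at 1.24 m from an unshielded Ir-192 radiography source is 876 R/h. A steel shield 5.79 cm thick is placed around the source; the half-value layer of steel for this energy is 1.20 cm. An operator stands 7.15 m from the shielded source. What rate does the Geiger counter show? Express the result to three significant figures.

0.930 R/h

Distance alone: 876 × (1.24/7.15)² = 876 × 0.03008 = 26.35 R/h.
Shield: 5.79/1.20 = 4.825 half-value layers → attenuation 2^(−4.825) = 0.03528.
Combined: 26.35 × 0.03528 = 0.9296 R/h.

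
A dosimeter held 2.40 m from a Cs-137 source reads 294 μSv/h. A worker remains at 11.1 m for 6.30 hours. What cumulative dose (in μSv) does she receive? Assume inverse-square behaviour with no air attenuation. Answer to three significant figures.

86.6 μSv

Since intensity falls as 1/r², rate at 11.1 m:
294 × (2.40/11.1)² = 294 × 0.04675 = 13.74 μSv/h.
Dose = rate × time = 13.74 μSv/h × 6.300 h = 86.56 μSv.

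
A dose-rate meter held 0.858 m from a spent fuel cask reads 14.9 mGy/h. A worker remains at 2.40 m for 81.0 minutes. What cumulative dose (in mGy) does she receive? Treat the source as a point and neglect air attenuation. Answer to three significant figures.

Since intensity falls as 1/r², rate at 2.40 m:
(0.858/2.40)² = 0.1278, so 14.9 × 0.1278 = 1.904 mGy/h.
Dose = rate × time = 1.904 mGy/h × 1.350 h = 2.570 mGy.

2.57 mGy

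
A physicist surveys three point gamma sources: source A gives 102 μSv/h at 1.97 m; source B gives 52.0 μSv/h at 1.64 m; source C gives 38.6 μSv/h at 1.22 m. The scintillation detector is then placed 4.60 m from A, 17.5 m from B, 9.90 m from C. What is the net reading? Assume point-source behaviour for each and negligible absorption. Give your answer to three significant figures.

19.8 μSv/h

By superposition, sum each source's inverse-square contribution:
A: 102 × (1.97/4.60)² = 18.71 μSv/h
B: 52.0 × (1.64/17.5)² = 0.4567 μSv/h
C: 38.6 × (1.22/9.90)² = 0.5862 μSv/h
Total = 18.71 + 0.4567 + 0.5862 = 19.75 μSv/h.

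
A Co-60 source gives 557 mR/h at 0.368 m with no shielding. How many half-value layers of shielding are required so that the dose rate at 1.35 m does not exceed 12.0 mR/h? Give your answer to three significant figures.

1.79 half-value layers

At 1.35 m, distance alone gives 557 × (0.368/1.35)² = 557 × 0.07431 = 41.39 mR/h.
Further attenuation needed: 41.39/12.0 = 3.449.
n = log₂(3.449) = 1.786 half-value layers.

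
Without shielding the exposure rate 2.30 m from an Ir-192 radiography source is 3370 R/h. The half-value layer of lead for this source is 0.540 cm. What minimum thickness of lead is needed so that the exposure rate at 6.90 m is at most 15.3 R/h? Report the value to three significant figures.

2.49 cm

At 6.90 m, distance alone gives 3370 × (2.30/6.90)² = 3370 × 0.1111 = 374.4 R/h.
Further attenuation needed: 374.4/15.3 = 24.47.
n = log₂(24.47) = 4.613 half-value layers.
Thickness = 4.613 × 0.540 cm = 2.491 cm.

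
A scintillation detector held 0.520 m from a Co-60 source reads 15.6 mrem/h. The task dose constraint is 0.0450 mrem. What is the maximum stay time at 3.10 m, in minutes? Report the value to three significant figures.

Using I₁d₁² = I₂d₂², rate at 3.10 m:
15.6 × (0.520/3.10)² = 15.6 × 0.02814 = 0.4390 mrem/h.
Stay time = 0.0450 mrem ÷ 0.4390 mrem/h = 0.1025 h = 6.150 min.

6.15 min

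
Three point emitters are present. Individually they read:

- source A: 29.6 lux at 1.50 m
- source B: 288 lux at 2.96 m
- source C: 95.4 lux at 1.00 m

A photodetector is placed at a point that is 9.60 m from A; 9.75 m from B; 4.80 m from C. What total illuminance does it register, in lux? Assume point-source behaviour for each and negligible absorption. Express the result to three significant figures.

Each source contributes Iᵢ·(dᵢ/rᵢ)²; contributions add.
A: 29.6 × (1.50/9.60)² = 0.7227 lux
B: 288 × (2.96/9.75)² = 26.54 lux
C: 95.4 × (1.00/4.80)² = 4.141 lux
Total = 0.7227 + 26.54 + 4.141 = 31.40 lux.

31.4 lux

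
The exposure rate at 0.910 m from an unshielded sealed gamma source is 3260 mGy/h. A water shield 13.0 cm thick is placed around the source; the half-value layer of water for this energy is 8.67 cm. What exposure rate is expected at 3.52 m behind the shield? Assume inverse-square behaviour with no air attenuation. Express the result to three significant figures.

77.1 mGy/h

Distance alone: 3260 × (0.910/3.52)² = 3260 × 0.06683 = 217.9 mGy/h.
Shield: 13.0/8.67 = 1.499 half-value layers → attenuation 2^(−1.499) = 0.3538.
Combined: 217.9 × 0.3538 = 77.09 mGy/h.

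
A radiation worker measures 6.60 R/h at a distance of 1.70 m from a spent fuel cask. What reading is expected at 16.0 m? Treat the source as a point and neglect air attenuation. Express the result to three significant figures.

Intensity scales as (d₁/d₂)², so the rate at 16.0 m is
(1.70/16.0)² = 0.01129, so 6.60 × 0.01129 = 0.07451 R/h.

0.0745 R/h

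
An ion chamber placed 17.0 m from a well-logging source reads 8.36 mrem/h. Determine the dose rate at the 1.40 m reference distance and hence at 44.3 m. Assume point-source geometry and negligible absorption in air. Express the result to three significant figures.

1230 mrem/h; 1.23 mrem/h

Using I₁d₁² = I₂d₂²,
At 1.40 m: (17.0/1.40)² = 147.4, so 8.36 × 147.4 = 1232 mrem/h
At 44.3 m: 1232 × (1.40/44.3)² = 1232 × 0.0009987 = 1.230 mrem/h.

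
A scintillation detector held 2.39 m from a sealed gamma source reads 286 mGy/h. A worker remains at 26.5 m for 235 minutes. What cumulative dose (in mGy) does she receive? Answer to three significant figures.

9.11 mGy

By the inverse-square law, rate at 26.5 m:
(2.39/26.5)² = 0.008134, so 286 × 0.008134 = 2.326 mGy/h.
Dose = rate × time = 2.326 mGy/h × 3.917 h = 9.111 mGy.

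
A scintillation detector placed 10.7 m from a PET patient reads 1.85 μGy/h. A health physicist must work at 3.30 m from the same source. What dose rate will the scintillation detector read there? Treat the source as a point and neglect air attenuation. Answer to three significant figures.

19.4 μGy/h

Since intensity falls as 1/r², scaling from 10.7 m to 3.30 m:
1.85 × (10.7/3.30)² = 1.85 × 10.51 = 19.44 μGy/h.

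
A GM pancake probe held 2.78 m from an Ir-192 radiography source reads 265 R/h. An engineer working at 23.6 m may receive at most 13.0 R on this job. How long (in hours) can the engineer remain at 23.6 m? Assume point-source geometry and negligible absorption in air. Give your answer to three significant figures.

Intensity scales as (d₁/d₂)², so rate at 23.6 m:
265 × (2.78/23.6)² = 265 × 0.01388 = 3.678 R/h.
Stay time = 13.0 R ÷ 3.678 R/h = 3.535 h.

3.54 h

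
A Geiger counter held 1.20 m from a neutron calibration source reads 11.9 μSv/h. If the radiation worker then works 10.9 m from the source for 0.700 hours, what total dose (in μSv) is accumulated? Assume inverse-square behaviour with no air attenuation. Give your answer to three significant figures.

0.101 μSv

Since intensity falls as 1/r², rate at 10.9 m:
(1.20/10.9)² = 0.01212, so 11.9 × 0.01212 = 0.1442 μSv/h.
Dose = rate × time = 0.1442 μSv/h × 0.7000 h = 0.1009 μSv.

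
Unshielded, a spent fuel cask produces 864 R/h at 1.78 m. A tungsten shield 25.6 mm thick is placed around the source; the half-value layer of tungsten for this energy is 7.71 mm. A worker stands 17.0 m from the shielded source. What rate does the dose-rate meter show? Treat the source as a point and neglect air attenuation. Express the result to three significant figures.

Distance alone: 864 × (1.78/17.0)² = 864 × 0.01096 = 9.469 R/h.
Shield: 25.6/7.71 = 3.320 half-value layers → attenuation 2^(−3.320) = 0.1001.
Combined: 9.469 × 0.1001 = 0.9478 R/h.

0.948 R/h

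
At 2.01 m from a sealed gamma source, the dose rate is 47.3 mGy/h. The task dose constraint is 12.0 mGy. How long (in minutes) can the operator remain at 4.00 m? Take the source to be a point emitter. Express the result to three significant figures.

60.3 min

By the inverse-square law, rate at 4.00 m:
(2.01/4.00)² = 0.2525, so 47.3 × 0.2525 = 11.94 mGy/h.
Stay time = 12.0 mGy ÷ 11.94 mGy/h = 1.005 h = 60.30 min.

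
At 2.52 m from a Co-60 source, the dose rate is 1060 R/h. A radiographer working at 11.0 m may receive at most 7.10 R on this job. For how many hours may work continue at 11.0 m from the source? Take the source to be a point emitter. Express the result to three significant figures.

0.128 h

By the inverse-square law, rate at 11.0 m:
(2.52/11.0)² = 0.05248, so 1060 × 0.05248 = 55.63 R/h.
Stay time = 7.10 R ÷ 55.63 R/h = 0.1276 h.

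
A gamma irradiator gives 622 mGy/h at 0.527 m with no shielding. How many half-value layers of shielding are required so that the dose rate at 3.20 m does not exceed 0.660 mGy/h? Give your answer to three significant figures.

4.68 half-value layers

At 3.20 m, distance alone gives 622 × (0.527/3.20)² = 622 × 0.02712 = 16.87 mGy/h.
Further attenuation needed: 16.87/0.660 = 25.56.
n = log₂(25.56) = 4.676 half-value layers.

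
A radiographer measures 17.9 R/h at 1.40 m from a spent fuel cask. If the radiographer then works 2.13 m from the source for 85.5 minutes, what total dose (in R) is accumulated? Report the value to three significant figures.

Using I₁d₁² = I₂d₂², rate at 2.13 m:
(1.40/2.13)² = 0.4320, so 17.9 × 0.4320 = 7.733 R/h.
Dose = rate × time = 7.733 R/h × 1.425 h = 11.02 R.

11.0 R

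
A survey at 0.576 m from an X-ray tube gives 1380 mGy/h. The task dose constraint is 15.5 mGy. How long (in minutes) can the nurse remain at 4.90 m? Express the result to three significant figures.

48.8 min

Intensity scales as (d₁/d₂)², so rate at 4.90 m:
1380 × (0.576/4.90)² = 1380 × 0.01382 = 19.07 mGy/h.
Stay time = 15.5 mGy ÷ 19.07 mGy/h = 0.8128 h = 48.77 min.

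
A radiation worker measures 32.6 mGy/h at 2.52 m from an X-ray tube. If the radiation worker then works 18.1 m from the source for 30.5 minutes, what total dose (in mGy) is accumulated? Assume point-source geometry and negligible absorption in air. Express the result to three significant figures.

0.321 mGy

Using I₁d₁² = I₂d₂², rate at 18.1 m:
32.6 × (2.52/18.1)² = 32.6 × 0.01938 = 0.6318 mGy/h.
Dose = rate × time = 0.6318 mGy/h × 0.5083 h = 0.3211 mGy.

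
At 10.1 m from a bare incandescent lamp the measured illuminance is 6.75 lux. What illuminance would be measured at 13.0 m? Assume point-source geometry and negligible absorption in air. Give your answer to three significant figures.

Since intensity falls as 1/r², scaling from 10.1 m to 13.0 m:
6.75 × (10.1/13.0)² = 6.75 × 0.6036 = 4.074 lux.

4.07 lux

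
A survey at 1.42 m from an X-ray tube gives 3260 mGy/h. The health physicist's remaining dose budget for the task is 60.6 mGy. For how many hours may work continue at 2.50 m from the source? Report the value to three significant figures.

By the inverse-square law, rate at 2.50 m:
(1.42/2.50)² = 0.3226, so 3260 × 0.3226 = 1052 mGy/h.
Stay time = 60.6 mGy ÷ 1052 mGy/h = 0.05760 h.

0.0576 h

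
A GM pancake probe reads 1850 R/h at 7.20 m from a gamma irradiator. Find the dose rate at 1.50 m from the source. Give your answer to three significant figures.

Intensity scales as (d₁/d₂)², so the rate at 1.50 m is
(7.20/1.50)² = 23.04, so 1850 × 23.04 = 42620 R/h.

42600 R/h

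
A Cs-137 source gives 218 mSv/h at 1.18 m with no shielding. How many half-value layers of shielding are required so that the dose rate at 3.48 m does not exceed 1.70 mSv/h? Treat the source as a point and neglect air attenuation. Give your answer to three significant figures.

3.88 half-value layers

At 3.48 m, distance alone gives 218 × (1.18/3.48)² = 218 × 0.1150 = 25.07 mSv/h.
Further attenuation needed: 25.07/1.70 = 14.75.
n = log₂(14.75) = 3.883 half-value layers.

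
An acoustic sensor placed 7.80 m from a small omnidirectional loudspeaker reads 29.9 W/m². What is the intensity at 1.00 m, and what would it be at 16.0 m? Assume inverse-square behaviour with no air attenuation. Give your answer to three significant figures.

Applying the 1/r² law,
At 1.00 m: (7.80/1.00)² = 60.84, so 29.9 × 60.84 = 1819 W/m²
At 16.0 m: (1.00/16.0)² = 0.003906, so 1819 × 0.003906 = 7.105 W/m².

1820 W/m²; 7.11 W/m²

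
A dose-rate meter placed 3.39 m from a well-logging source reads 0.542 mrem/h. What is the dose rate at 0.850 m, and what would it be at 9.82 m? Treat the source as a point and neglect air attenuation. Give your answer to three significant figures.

Using I₁d₁² = I₂d₂²,
At 0.850 m: (3.39/0.850)² = 15.91, so 0.542 × 15.91 = 8.623 mrem/h
At 9.82 m: 8.623 × (0.850/9.82)² = 8.623 × 0.007492 = 0.06460 mrem/h.

8.62 mrem/h; 0.0646 mrem/h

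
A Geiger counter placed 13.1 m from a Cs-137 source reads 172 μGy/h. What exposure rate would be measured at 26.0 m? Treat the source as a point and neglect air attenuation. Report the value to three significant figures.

By the inverse-square law, scaling from 13.1 m to 26.0 m:
172 × (13.1/26.0)² = 172 × 0.2539 = 43.67 μGy/h.

43.7 μGy/h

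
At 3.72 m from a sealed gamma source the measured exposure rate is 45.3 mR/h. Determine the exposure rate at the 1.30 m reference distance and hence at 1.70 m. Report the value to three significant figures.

371 mR/h; 217 mR/h

By the inverse-square law,
At 1.30 m: 45.3 × (3.72/1.30)² = 45.3 × 8.188 = 370.9 mR/h
At 1.70 m: (1.30/1.70)² = 0.5848, so 370.9 × 0.5848 = 216.9 mR/h.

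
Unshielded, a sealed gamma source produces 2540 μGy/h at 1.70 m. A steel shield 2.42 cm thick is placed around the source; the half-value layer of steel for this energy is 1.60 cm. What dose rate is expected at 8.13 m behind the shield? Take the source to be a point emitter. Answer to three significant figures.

Distance alone: 2540 × (1.70/8.13)² = 2540 × 0.04372 = 111.0 μGy/h.
Shield: 2.42/1.60 = 1.512 half-value layers → attenuation 2^(−1.512) = 0.3506.
Combined: 111.0 × 0.3506 = 38.92 μGy/h.

38.9 μGy/h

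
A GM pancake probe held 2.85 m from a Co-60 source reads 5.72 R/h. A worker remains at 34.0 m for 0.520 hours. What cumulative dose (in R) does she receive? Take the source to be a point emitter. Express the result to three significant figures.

0.0209 R

By the inverse-square law, rate at 34.0 m:
(2.85/34.0)² = 0.007026, so 5.72 × 0.007026 = 0.04019 R/h.
Dose = rate × time = 0.04019 R/h × 0.5200 h = 0.02090 R.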